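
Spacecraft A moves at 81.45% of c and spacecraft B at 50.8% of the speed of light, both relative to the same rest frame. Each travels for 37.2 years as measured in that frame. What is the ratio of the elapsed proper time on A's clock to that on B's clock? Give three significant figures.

τ_A/τ_B = 0.674

A: β = 0.8145; γ = 1/√(1 − 0.8145²) = 1/√0.3366 = 1.724. B: β = 0.508; γ = 1/√(1 − 0.508²) = 1/√0.7419 = 1.161.
τ_A/τ_B = γ_B/γ_A = 1.161/1.724 = 0.6735, so τ_A/τ_B = 0.6735.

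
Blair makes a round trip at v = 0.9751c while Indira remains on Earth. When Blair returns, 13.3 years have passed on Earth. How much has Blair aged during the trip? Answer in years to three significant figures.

τ = 2.95 years

γ = 1/√(1 − 0.9751²) = 1/√0.04918 = 4.509
Blair's clock measures proper time along the trip: τ = Δt/γ = 13.3/4.509 years.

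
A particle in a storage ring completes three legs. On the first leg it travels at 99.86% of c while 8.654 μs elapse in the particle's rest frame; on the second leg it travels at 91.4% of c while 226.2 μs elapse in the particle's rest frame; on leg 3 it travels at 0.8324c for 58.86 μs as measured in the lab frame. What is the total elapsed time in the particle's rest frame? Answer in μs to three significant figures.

Leg 1: 8.654 μs is already measured in the particle's rest frame.
Leg 2: 226.2 μs is already measured in the particle's rest frame.
Leg 3: γ = 1/√(1 − 0.8324²) = 1/√0.3071 = 1.804; τ_3 = 58.86/1.804 = 32.62 μs.
Total: 8.654 + 226.2 + 32.62 μs.

τ = 267 μs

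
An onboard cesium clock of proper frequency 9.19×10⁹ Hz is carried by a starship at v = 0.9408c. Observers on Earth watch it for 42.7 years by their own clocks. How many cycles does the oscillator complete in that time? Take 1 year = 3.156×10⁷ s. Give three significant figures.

γ = 1/√(1 − 0.9408²) = 1/√0.1149 = 2.950
During 42.7 years of lab time, the oscillator's proper time advances by τ = Δt/γ = 42.7/2.950 = 14.47 years = 4.568×10⁸ s.
N = f × τ = 9.19×10⁹ × 4.568×10⁸ = 4.198×10¹⁸.

N = 4.20×10¹⁸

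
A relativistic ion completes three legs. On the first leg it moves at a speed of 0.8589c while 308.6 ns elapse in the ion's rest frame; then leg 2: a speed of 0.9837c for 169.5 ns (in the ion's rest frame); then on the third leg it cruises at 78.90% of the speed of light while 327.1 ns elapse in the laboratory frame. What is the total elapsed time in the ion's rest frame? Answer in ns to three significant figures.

τ = 679 ns

Leg 1: 308.6 ns is already measured in the ion's rest frame.
Leg 2: 169.5 ns is already measured in the ion's rest frame.
Leg 3: β = 0.7890; γ = 1/√(1 − 0.7890²) = 1/√0.3775 = 1.628; τ_3 = 327.1/1.628 = 201.0 ns.
Total: 308.6 + 169.5 + 201.0 ns.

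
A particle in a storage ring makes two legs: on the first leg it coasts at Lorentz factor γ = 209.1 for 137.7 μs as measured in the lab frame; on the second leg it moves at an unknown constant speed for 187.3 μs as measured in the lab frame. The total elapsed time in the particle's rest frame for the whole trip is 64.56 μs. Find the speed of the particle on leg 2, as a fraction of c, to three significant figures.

β = 0.940

Leg 1: γ = 209.1; τ_1 = 137.7/209.1 = 0.6585 μs.
Leg 2: speed unknown; τ_2 = 187.3/γ_2.
Total proper time: 0.6585 + τ_2 = 64.56, so τ_2 = 64.56 − 0.6585 = 63.90 μs.
γ_2 = 187.3/63.90 = 2.931; β = √(1 − 1/γ²) = √0.8836.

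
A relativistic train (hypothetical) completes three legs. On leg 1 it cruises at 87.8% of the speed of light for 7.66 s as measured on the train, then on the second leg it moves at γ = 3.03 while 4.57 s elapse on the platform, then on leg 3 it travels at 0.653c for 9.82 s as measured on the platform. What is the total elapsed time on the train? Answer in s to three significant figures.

Leg 1: 7.66 s is already measured on the train.
Leg 2: γ = 3.03; τ_2 = 4.57/3.030 = 1.508 s.
Leg 3: γ = 1/√(1 − 0.653²) = 1/√0.5736 = 1.320; τ_3 = 9.82/1.320 = 7.437 s.
Total: 7.660 + 1.508 + 7.437 s.

τ = 16.6 s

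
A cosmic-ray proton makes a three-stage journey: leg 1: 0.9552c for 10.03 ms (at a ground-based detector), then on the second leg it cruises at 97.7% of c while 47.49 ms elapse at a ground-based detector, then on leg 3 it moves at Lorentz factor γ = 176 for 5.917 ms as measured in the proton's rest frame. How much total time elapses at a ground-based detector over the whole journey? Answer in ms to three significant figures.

Δt = 1100 ms

Leg 1: 10.03 ms is already measured at a ground-based detector.
Leg 2: 47.49 ms is already measured at a ground-based detector.
Leg 3: γ = 176; Δt_3 = 176.0 × 5.917 = 1041 ms.
Total: 10.03 + 47.49 + 1041 ms.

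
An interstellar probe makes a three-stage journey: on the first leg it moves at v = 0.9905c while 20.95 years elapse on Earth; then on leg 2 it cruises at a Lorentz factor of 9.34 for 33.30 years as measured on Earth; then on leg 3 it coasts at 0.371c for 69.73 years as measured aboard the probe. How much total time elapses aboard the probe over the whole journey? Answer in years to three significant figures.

Leg 1: γ = 1/√(1 − 0.9905²) = 1/√0.01891 = 7.272; τ_1 = 20.95/7.272 = 2.881 years.
Leg 2: γ = 9.34; τ_2 = 33.30/9.340 = 3.565 years.
Leg 3: 69.73 years is already measured aboard the probe.
Total: 2.881 + 3.565 + 69.73 years.

τ = 76.2 years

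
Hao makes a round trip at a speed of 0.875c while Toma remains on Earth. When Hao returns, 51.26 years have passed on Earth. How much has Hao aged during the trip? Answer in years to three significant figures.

τ = 24.8 years

γ = 1/√(1 − 0.875²) = 1/√0.2344 = 2.066
Hao's clock measures proper time along the trip: τ = Δt/γ = 51.26/2.066 years.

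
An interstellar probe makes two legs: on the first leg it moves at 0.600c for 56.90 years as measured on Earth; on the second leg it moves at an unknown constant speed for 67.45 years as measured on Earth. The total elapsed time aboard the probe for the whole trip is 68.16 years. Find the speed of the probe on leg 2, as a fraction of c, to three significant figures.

β = 0.942

Leg 1: γ = 1/√(1 − 0.600²) = 5/4 = 1.250; τ_1 = 56.90/1.250 = 45.52 years.
Leg 2: speed unknown; τ_2 = 67.45/γ_2.
Total proper time: 45.52 + τ_2 = 68.16, so τ_2 = 68.16 − 45.52 = 22.64 years.
γ_2 = 67.45/22.64 = 2.979; β = √(1 − 1/γ²) = √0.8873.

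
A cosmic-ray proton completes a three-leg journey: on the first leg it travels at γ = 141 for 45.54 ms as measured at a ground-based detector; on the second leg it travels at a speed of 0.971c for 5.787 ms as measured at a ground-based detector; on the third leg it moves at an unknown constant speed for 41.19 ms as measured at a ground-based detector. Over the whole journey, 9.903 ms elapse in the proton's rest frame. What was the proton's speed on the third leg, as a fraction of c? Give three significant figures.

β = 0.980

Leg 1: γ = 141; τ_1 = 45.54/141.0 = 0.3230 ms.
Leg 2: γ = 1/√(1 − 0.971²) = 1/√0.05716 = 4.183; τ_2 = 5.787/4.183 = 1.384 ms.
Leg 3: speed unknown; τ_3 = 41.19/γ_3.
Total proper time: 0.3230 + 1.384 + τ_3 = 9.903, so τ_3 = 9.903 − 1.707 = 8.196 ms.
γ_3 = 41.19/8.196 = 5.025; β = √(1 − 1/γ²) = √0.9604.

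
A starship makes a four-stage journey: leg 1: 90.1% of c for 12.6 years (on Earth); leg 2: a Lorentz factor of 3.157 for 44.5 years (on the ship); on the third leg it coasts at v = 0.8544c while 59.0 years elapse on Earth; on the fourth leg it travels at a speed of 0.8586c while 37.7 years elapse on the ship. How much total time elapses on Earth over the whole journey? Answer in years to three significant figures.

Leg 1: 12.6 years is already measured on Earth.
Leg 2: γ = 3.157; Δt_2 = 3.157 × 44.5 = 140.5 years.
Leg 3: 59.0 years is already measured on Earth.
Leg 4: γ = 1/√(1 − 0.8586²) = 1/√0.2628 = 1.951; Δt_4 = 1.951 × 37.7 = 73.54 years.
Total: 12.60 + 140.5 + 59.00 + 73.54 years.

Δt = 286 years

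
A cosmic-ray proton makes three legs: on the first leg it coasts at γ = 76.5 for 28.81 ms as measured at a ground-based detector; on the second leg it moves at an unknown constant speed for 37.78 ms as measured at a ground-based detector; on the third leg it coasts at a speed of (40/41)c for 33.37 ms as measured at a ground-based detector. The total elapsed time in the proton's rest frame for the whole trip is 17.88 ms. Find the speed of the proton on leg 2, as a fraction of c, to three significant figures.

β = 0.963

Leg 1: γ = 76.5; τ_1 = 28.81/76.50 = 0.3766 ms.
Leg 2: speed unknown; τ_2 = 37.78/γ_2.
Leg 3: γ = 1/√(1 − (40/41)²) = 41/9 ≈ 4.556; τ_3 = 33.37/4.556 = 7.325 ms.
Total proper time: 0.3766 + τ_2 + 7.325 = 17.88, so τ_2 = 17.88 − 7.702 = 10.18 ms.
γ_2 = 37.78/10.18 = 3.712; β = √(1 − 1/γ²) = √0.9274.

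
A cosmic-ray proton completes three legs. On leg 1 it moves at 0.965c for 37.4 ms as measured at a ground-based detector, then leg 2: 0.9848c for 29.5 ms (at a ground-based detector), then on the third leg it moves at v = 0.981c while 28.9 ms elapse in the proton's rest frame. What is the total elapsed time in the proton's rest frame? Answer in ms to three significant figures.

Leg 1: γ = 1/√(1 − 0.965²) = 1/√0.06878 = 3.813; τ_1 = 37.4/3.813 = 9.808 ms.
Leg 2: γ = 1/√(1 − 0.9848²) = 1/√0.03017 = 5.757; τ_2 = 29.5/5.757 = 5.124 ms.
Leg 3: 28.9 ms is already measured in the proton's rest frame.
Total: 9.808 + 5.124 + 28.90 ms.

τ = 43.8 ms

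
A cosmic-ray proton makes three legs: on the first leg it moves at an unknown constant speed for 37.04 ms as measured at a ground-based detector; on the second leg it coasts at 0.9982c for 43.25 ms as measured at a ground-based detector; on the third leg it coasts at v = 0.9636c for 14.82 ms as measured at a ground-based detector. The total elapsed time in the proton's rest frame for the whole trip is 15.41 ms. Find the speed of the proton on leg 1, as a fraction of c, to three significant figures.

Leg 1: speed unknown; τ_1 = 37.04/γ_1.
Leg 2: γ = 1/√(1 − 0.9982²) = 1/√0.003597 = 16.67; τ_2 = 43.25/16.67 = 2.594 ms.
Leg 3: γ = 1/√(1 − 0.9636²) = 1/√0.07148 = 3.740; τ_3 = 14.82/3.740 = 3.962 ms.
Total proper time: τ_1 + 2.594 + 3.962 = 15.41, so τ_1 = 15.41 − 6.556 = 8.854 ms.
γ_1 = 37.04/8.854 = 4.183; β = √(1 − 1/γ²) = √0.9429.

β = 0.971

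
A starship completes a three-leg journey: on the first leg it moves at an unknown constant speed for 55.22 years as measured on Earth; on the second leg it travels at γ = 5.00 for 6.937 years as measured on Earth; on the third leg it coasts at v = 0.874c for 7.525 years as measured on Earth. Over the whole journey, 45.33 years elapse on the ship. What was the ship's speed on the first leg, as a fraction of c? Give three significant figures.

β = 0.684

Leg 1: speed unknown; τ_1 = 55.22/γ_1.
Leg 2: γ = 5.00; τ_2 = 6.937/5.000 = 1.387 years.
Leg 3: γ = 1/√(1 − 0.874²) = 1/√0.2361 = 2.058; τ_3 = 7.525/2.058 = 3.657 years.
Total proper time: τ_1 + 1.387 + 3.657 = 45.33, so τ_1 = 45.33 − 5.044 = 40.29 years.
γ_1 = 55.22/40.29 = 1.371; β = √(1 − 1/γ²) = √0.4678.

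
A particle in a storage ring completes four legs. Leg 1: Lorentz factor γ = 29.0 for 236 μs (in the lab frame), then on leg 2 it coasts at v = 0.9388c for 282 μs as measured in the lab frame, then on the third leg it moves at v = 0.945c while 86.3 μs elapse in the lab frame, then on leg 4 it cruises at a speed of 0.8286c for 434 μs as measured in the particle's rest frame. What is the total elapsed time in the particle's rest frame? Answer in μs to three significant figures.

τ = 568 μs

Leg 1: γ = 29.0; τ_1 = 236/29.00 = 8.138 μs.
Leg 2: γ = 1/√(1 − 0.9388²) = 1/√0.1187 = 2.903; τ_2 = 282/2.903 = 97.14 μs.
Leg 3: γ = 1/√(1 − 0.945²) = 1/√0.1070 = 3.057; τ_3 = 86.3/3.057 = 28.23 μs.
Leg 4: 434 μs is already measured in the particle's rest frame.
Total: 8.138 + 97.14 + 28.23 + 434.0 μs.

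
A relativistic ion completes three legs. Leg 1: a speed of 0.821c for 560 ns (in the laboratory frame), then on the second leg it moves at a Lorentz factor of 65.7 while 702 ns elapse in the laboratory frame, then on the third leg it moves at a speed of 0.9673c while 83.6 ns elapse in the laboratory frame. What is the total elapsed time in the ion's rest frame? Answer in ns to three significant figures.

τ = 352 ns

Leg 1: γ = 1/√(1 − 0.821²) = 1/√0.3260 = 1.752; τ_1 = 560/1.752 = 319.7 ns.
Leg 2: γ = 65.7; τ_2 = 702/65.70 = 10.68 ns.
Leg 3: γ = 1/√(1 − 0.9673²) = 1/√0.06433 = 3.943; τ_3 = 83.6/3.943 = 21.20 ns.
Total: 319.7 + 10.68 + 21.20 ns.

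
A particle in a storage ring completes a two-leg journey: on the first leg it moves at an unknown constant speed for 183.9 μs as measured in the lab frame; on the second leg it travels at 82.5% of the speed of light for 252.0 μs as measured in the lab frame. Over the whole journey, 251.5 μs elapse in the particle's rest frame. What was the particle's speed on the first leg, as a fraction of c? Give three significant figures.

β = 0.805

Leg 1: speed unknown; τ_1 = 183.9/γ_1.
Leg 2: β = 0.825; γ = 1/√(1 − 0.825²) = 1/√0.3194 = 1.769; τ_2 = 252.0/1.769 = 142.4 μs.
Total proper time: τ_1 + 142.4 = 251.5, so τ_1 = 251.5 − 142.4 = 109.1 μs.
γ_1 = 183.9/109.1 = 1.686; β = √(1 − 1/γ²) = √0.6481.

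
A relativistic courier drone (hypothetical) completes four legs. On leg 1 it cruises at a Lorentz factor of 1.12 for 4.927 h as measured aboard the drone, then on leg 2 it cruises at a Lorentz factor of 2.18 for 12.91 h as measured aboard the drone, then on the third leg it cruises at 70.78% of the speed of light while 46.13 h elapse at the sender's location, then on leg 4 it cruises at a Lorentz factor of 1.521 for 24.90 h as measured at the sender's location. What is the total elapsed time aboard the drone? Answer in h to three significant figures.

Leg 1: 4.927 h is already measured aboard the drone.
Leg 2: 12.91 h is already measured aboard the drone.
Leg 3: β = 0.7078; γ = 1/√(1 − 0.7078²) = 1/√0.4990 = 1.416; τ_3 = 46.13/1.416 = 32.59 h.
Leg 4: γ = 1.521; τ_4 = 24.90/1.521 = 16.37 h.
Total: 4.927 + 12.91 + 32.59 + 16.37 h.

τ = 66.8 h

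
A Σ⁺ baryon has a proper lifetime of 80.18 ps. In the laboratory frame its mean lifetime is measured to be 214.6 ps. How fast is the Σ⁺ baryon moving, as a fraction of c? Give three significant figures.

v = 0.928c

γ = Δt/τ₀ = 214.6/80.18 = 2.676
β = √(1 − 1/γ²) = √(1 − 0.1396) = √0.8604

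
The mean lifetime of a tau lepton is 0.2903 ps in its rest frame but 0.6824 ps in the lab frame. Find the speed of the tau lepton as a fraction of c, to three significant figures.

γ = Δt/τ₀ = 0.6824/0.2903 = 2.351
β = √(1 − 1/γ²) = √(1 − 0.1810) = √0.8190

β = 0.905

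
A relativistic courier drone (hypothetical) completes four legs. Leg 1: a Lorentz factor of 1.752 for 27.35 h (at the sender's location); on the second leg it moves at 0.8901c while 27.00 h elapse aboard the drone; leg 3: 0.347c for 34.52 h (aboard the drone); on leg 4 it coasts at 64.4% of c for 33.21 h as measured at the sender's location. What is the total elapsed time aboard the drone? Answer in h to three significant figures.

Leg 1: γ = 1.752; τ_1 = 27.35/1.752 = 15.61 h.
Leg 2: 27.00 h is already measured aboard the drone.
Leg 3: 34.52 h is already measured aboard the drone.
Leg 4: β = 0.644; γ = 1/√(1 − 0.644²) = 1/√0.5853 = 1.307; τ_4 = 33.21/1.307 = 25.41 h.
Total: 15.61 + 27.00 + 34.52 + 25.41 h.

τ = 103 h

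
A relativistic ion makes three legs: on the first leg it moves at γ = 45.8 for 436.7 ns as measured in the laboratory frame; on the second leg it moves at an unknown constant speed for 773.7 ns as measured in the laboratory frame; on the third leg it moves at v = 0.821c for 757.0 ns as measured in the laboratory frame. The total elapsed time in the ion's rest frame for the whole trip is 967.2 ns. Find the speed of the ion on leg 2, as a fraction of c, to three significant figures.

Leg 1: γ = 45.8; τ_1 = 436.7/45.80 = 9.535 ns.
Leg 2: speed unknown; τ_2 = 773.7/γ_2.
Leg 3: γ = 1/√(1 − 0.821²) = 1/√0.3260 = 1.752; τ_3 = 757.0/1.752 = 432.2 ns.
Total proper time: 9.535 + τ_2 + 432.2 = 967.2, so τ_2 = 967.2 − 441.7 = 525.5 ns.
γ_2 = 773.7/525.5 = 1.472; β = √(1 − 1/γ²) = √0.5387.

β = 0.734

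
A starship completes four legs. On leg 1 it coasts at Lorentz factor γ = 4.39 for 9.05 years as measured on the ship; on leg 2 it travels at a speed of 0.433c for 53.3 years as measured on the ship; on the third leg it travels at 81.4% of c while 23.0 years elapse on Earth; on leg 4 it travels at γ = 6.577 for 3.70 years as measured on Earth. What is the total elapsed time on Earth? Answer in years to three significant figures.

Leg 1: γ = 4.39; Δt_1 = 4.390 × 9.05 = 39.73 years.
Leg 2: γ = 1/√(1 − 0.433²) = 1/√0.8125 = 1.109; Δt_2 = 1.109 × 53.3 = 59.13 years.
Leg 3: 23.0 years is already measured on Earth.
Leg 4: 3.70 years is already measured on Earth.
Total: 39.73 + 59.13 + 23.00 + 3.700 years.

Δt = 126 years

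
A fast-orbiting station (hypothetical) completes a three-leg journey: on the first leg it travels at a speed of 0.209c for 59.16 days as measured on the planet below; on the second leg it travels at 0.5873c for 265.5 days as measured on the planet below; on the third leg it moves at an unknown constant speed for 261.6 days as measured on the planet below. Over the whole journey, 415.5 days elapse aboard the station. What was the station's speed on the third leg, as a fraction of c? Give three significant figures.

β = 0.838

Leg 1: γ = 1/√(1 − 0.209²) = 1/√0.9563 = 1.023; τ_1 = 59.16/1.023 = 57.85 days.
Leg 2: γ = 1/√(1 − 0.5873²) = 1/√0.6551 = 1.236; τ_2 = 265.5/1.236 = 214.9 days.
Leg 3: speed unknown; τ_3 = 261.6/γ_3.
Total proper time: 57.85 + 214.9 + τ_3 = 415.5, so τ_3 = 415.5 − 272.7 = 142.8 days.
γ_3 = 261.6/142.8 = 1.832; β = √(1 − 1/γ²) = √0.7022.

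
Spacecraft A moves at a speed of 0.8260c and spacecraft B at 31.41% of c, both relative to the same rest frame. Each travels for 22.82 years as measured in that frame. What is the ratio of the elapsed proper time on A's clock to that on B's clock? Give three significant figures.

τ_A/τ_B = 0.594

A: γ = 1/√(1 − 0.8260²) = 1/√0.3177 = 1.774. B: β = 0.3141; γ = 1/√(1 − 0.3141²) = 1/√0.9013 = 1.053.
τ_A/τ_B = γ_B/γ_A = 1.053/1.774 = 0.5937, so τ_A/τ_B = 0.5937.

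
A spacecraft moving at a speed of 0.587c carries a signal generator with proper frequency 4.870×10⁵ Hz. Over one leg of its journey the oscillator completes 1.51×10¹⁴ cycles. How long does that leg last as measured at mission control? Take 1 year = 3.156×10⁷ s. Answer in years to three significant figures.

γ = 1/√(1 − 0.587²) = 1/√0.6554 = 1.235
Proper time for N cycles: τ = N/f = 1.51×10¹⁴/(4.870×10⁵) = 3.101×10⁸ s = 9.825 years.
Lab-frame duration Δt = γτ = 1.235 × 9.825 = 12.14 years.

Δt = 12.1 years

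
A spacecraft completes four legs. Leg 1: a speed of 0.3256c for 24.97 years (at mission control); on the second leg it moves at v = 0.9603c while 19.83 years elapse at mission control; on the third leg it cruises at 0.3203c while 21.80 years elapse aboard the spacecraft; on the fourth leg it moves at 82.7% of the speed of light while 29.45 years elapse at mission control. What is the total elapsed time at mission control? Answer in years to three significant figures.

Leg 1: 24.97 years is already measured at mission control.
Leg 2: 19.83 years is already measured at mission control.
Leg 3: γ = 1/√(1 − 0.3203²) = 1/√0.8974 = 1.056; Δt_3 = 1.056 × 21.80 = 23.01 years.
Leg 4: 29.45 years is already measured at mission control.
Total: 24.97 + 19.83 + 23.01 + 29.45 years.

Δt = 97.3 years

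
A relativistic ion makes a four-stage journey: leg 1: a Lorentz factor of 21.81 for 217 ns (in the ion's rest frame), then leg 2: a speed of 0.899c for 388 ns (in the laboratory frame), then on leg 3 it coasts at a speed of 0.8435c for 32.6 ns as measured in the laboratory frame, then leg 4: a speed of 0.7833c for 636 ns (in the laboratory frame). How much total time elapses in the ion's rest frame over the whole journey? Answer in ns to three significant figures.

Leg 1: 217 ns is already measured in the ion's rest frame.
Leg 2: γ = 1/√(1 − 0.899²) = 1/√0.1918 = 2.283; τ_2 = 388/2.283 = 169.9 ns.
Leg 3: γ = 1/√(1 − 0.8435²) = 1/√0.2885 = 1.862; τ_3 = 32.6/1.862 = 17.51 ns.
Leg 4: γ = 1/√(1 − 0.7833²) = 1/√0.3864 = 1.609; τ_4 = 636/1.609 = 395.4 ns.
Total: 217.0 + 169.9 + 17.51 + 395.4 ns.

τ = 800 ns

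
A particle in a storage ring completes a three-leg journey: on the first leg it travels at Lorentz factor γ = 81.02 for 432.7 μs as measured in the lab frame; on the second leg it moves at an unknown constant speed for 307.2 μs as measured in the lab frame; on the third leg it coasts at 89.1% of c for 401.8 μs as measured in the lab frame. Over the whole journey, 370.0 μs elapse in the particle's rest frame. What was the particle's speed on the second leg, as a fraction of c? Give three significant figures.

Leg 1: γ = 81.02; τ_1 = 432.7/81.02 = 5.341 μs.
Leg 2: speed unknown; τ_2 = 307.2/γ_2.
Leg 3: β = 0.891; γ = 1/√(1 − 0.891²) = 1/√0.2061 = 2.203; τ_3 = 401.8/2.203 = 182.4 μs.
Total proper time: 5.341 + τ_2 + 182.4 = 370.0, so τ_2 = 370.0 − 187.8 = 182.2 μs.
γ_2 = 307.2/182.2 = 1.686; β = √(1 − 1/γ²) = √0.6481.

β = 0.805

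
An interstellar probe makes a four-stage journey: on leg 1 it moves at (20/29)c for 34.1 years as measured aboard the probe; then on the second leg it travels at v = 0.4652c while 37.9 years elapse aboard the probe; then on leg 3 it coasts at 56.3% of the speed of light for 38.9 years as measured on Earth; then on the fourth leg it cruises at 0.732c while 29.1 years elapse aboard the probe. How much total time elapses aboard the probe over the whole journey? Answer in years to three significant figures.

Leg 1: 34.1 years is already measured aboard the probe.
Leg 2: 37.9 years is already measured aboard the probe.
Leg 3: β = 0.563; γ = 1/√(1 − 0.563²) = 1/√0.6830 = 1.210; τ_3 = 38.9/1.210 = 32.15 years.
Leg 4: 29.1 years is already measured aboard the probe.
Total: 34.10 + 37.90 + 32.15 + 29.10 years.

τ = 133 years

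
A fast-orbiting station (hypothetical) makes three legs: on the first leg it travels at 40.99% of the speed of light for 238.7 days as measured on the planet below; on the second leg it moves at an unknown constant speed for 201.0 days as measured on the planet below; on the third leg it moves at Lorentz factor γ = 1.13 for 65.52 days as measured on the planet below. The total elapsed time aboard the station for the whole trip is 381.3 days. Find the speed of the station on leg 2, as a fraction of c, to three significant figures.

β = 0.851

Leg 1: β = 0.4099; γ = 1/√(1 − 0.4099²) = 1/√0.8320 = 1.096; τ_1 = 238.7/1.096 = 217.7 days.
Leg 2: speed unknown; τ_2 = 201.0/γ_2.
Leg 3: γ = 1.13; τ_3 = 65.52/1.130 = 57.98 days.
Total proper time: 217.7 + τ_2 + 57.98 = 381.3, so τ_2 = 381.3 − 275.7 = 105.6 days.
γ_2 = 201.0/105.6 = 1.904; β = √(1 − 1/γ²) = √0.7240.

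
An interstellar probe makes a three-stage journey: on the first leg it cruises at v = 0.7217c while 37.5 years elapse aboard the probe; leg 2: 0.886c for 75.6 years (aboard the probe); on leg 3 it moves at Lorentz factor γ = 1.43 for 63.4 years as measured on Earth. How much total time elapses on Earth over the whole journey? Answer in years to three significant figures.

Leg 1: γ = 1/√(1 − 0.7217²) = 1/√0.4791 = 1.445; Δt_1 = 1.445 × 37.5 = 54.17 years.
Leg 2: γ = 1/√(1 − 0.886²) = 1/√0.2150 = 2.157; Δt_2 = 2.157 × 75.6 = 163.0 years.
Leg 3: 63.4 years is already measured on Earth.
Total: 54.17 + 163.0 + 63.40 years.

Δt = 281 years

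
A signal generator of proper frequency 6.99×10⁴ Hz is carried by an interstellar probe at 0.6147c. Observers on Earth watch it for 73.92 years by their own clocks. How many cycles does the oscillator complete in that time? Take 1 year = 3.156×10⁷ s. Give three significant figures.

γ = 1/√(1 − 0.6147²) = 1/√0.6221 = 1.268
During 73.92 years of lab time, the oscillator's proper time advances by τ = Δt/γ = 73.92/1.268 = 58.31 years = 1.840×10⁹ s.
N = f × τ = 6.99×10⁴ × 1.840×10⁹ = 1.286×10¹⁴.

N = 1.29×10¹⁴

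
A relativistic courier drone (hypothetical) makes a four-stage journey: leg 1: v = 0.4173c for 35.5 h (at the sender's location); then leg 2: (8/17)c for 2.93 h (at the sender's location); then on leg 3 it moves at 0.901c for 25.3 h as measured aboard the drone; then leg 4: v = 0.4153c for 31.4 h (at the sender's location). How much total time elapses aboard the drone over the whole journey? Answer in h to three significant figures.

τ = 88.7 h

Leg 1: γ = 1/√(1 − 0.4173²) = 1/√0.8259 = 1.100; τ_1 = 35.5/1.100 = 32.26 h.
Leg 2: γ = 1/√(1 − (8/17)²) = 17/15 ≈ 1.133; τ_2 = 2.93/1.133 = 2.585 h.
Leg 3: 25.3 h is already measured aboard the drone.
Leg 4: γ = 1/√(1 − 0.4153²) = 1/√0.8275 = 1.099; τ_4 = 31.4/1.099 = 28.56 h.
Total: 32.26 + 2.585 + 25.30 + 28.56 h.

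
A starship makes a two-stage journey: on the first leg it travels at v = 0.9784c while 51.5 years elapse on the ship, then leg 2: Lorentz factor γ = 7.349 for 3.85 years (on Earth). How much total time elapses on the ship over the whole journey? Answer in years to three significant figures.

Leg 1: 51.5 years is already measured on the ship.
Leg 2: γ = 7.349; τ_2 = 3.85/7.349 = 0.5239 years.
Total: 51.50 + 0.5239 years.

τ = 52.0 years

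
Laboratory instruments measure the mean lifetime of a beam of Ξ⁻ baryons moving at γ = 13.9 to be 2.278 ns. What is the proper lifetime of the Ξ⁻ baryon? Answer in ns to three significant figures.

τ₀ = 0.164 ns

γ = 13.9
The lab-frame lifetime is the dilated interval; the proper lifetime is τ₀ = Δt/γ = 2.278/13.90 ns.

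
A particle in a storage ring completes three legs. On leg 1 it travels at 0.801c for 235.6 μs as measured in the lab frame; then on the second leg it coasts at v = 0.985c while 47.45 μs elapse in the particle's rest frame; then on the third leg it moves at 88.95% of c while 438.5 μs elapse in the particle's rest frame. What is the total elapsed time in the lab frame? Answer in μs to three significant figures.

Leg 1: 235.6 μs is already measured in the lab frame.
Leg 2: γ = 1/√(1 − 0.985²) = 1/√0.02977 = 5.795; Δt_2 = 5.795 × 47.45 = 275.0 μs.
Leg 3: β = 0.8895; γ = 1/√(1 − 0.8895²) = 1/√0.2088 = 2.188; Δt_3 = 2.188 × 438.5 = 959.7 μs.
Total: 235.6 + 275.0 + 959.7 μs.

Δt = 1470 μs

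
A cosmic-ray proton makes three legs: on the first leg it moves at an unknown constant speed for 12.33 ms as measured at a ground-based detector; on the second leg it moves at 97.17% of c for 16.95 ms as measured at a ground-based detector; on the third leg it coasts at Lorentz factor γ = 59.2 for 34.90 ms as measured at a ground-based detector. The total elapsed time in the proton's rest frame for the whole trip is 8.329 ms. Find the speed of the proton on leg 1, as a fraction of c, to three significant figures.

Leg 1: speed unknown; τ_1 = 12.33/γ_1.
Leg 2: β = 0.9717; γ = 1/√(1 − 0.9717²) = 1/√0.05580 = 4.233; τ_2 = 16.95/4.233 = 4.004 ms.
Leg 3: γ = 59.2; τ_3 = 34.90/59.20 = 0.5895 ms.
Total proper time: τ_1 + 4.004 + 0.5895 = 8.329, so τ_1 = 8.329 − 4.593 = 3.736 ms.
γ_1 = 12.33/3.736 = 3.301; β = √(1 − 1/γ²) = √0.9082.

β = 0.953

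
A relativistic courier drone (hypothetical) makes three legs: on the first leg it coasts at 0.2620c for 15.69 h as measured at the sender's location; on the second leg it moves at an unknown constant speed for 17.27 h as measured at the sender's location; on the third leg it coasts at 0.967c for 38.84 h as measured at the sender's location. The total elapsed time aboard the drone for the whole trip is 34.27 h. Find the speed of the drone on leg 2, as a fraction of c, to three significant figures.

Leg 1: γ = 1/√(1 − 0.2620²) = 1/√0.9314 = 1.036; τ_1 = 15.69/1.036 = 15.14 h.
Leg 2: speed unknown; τ_2 = 17.27/γ_2.
Leg 3: γ = 1/√(1 − 0.967²) = 1/√0.06491 = 3.925; τ_3 = 38.84/3.925 = 9.896 h.
Total proper time: 15.14 + τ_2 + 9.896 = 34.27, so τ_2 = 34.27 − 25.04 = 9.233 h.
γ_2 = 17.27/9.233 = 1.871; β = √(1 − 1/γ²) = √0.7142.

β = 0.845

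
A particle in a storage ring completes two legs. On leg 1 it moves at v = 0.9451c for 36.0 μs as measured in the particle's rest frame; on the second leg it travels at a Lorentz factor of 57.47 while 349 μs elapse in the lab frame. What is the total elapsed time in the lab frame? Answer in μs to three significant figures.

Leg 1: γ = 1/√(1 − 0.9451²) = 1/√0.1068 = 3.060; Δt_1 = 3.060 × 36.0 = 110.2 μs.
Leg 2: 349 μs is already measured in the lab frame.
Total: 110.2 + 349.0 μs.

Δt = 459 μs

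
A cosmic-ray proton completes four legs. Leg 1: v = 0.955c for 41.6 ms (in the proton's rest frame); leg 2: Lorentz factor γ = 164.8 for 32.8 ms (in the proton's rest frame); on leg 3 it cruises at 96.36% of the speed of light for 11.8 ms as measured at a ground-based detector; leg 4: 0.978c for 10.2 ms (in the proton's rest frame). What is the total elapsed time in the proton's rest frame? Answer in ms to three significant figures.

τ = 87.8 ms

Leg 1: 41.6 ms is already measured in the proton's rest frame.
Leg 2: 32.8 ms is already measured in the proton's rest frame.
Leg 3: β = 0.9636; γ = 1/√(1 − 0.9636²) = 1/√0.07148 = 3.740; τ_3 = 11.8/3.740 = 3.155 ms.
Leg 4: 10.2 ms is already measured in the proton's rest frame.
Total: 41.60 + 32.80 + 3.155 + 10.20 ms.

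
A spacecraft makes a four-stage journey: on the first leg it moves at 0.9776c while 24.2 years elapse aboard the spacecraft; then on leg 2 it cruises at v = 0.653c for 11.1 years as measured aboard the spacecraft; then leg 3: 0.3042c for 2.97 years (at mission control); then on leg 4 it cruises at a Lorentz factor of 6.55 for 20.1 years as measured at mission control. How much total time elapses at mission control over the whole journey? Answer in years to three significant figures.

Δt = 153 years

Leg 1: γ = 1/√(1 − 0.9776²) = 1/√0.04430 = 4.751; Δt_1 = 4.751 × 24.2 = 115.0 years.
Leg 2: γ = 1/√(1 − 0.653²) = 1/√0.5736 = 1.320; Δt_2 = 1.320 × 11.1 = 14.66 years.
Leg 3: 2.97 years is already measured at mission control.
Leg 4: 20.1 years is already measured at mission control.
Total: 115.0 + 14.66 + 2.970 + 20.10 years.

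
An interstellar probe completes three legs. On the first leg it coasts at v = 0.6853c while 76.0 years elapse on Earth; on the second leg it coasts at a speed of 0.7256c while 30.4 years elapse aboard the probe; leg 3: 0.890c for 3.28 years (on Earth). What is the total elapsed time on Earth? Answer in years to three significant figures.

Leg 1: 76.0 years is already measured on Earth.
Leg 2: γ = 1/√(1 − 0.7256²) = 1/√0.4735 = 1.453; Δt_2 = 1.453 × 30.4 = 44.18 years.
Leg 3: 3.28 years is already measured on Earth.
Total: 76.00 + 44.18 + 3.280 years.

Δt = 123 years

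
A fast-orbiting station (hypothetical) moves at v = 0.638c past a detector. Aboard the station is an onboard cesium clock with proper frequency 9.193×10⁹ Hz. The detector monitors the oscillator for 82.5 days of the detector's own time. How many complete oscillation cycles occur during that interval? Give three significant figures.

N = 5.05×10¹⁶

γ = 1/√(1 − 0.638²) = 1/√0.5930 = 1.299
During 82.5 days of lab time, the oscillator's proper time advances by τ = Δt/γ = 82.5/1.299 = 63.53 days = 5.489×10⁶ s.
N = f × τ = 9.193×10⁹ × 5.489×10⁶ = 5.046×10¹⁶.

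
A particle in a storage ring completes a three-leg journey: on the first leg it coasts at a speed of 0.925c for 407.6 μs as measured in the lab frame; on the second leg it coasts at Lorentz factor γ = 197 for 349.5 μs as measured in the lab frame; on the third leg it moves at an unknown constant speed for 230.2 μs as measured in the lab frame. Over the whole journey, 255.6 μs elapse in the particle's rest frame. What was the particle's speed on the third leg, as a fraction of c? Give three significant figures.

Leg 1: γ = 1/√(1 − 0.925²) = 1/√0.1444 = 2.632; τ_1 = 407.6/2.632 = 154.9 μs.
Leg 2: γ = 197; τ_2 = 349.5/197.0 = 1.774 μs.
Leg 3: speed unknown; τ_3 = 230.2/γ_3.
Total proper time: 154.9 + 1.774 + τ_3 = 255.6, so τ_3 = 255.6 − 156.6 = 98.95 μs.
γ_3 = 230.2/98.95 = 2.326; β = √(1 − 1/γ²) = √0.8152.

β = 0.903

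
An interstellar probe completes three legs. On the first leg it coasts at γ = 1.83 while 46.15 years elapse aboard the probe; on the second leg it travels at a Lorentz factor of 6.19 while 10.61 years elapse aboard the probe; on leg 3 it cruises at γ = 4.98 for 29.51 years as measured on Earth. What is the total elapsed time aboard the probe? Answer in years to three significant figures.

τ = 62.7 years

Leg 1: 46.15 years is already measured aboard the probe.
Leg 2: 10.61 years is already measured aboard the probe.
Leg 3: γ = 4.98; τ_3 = 29.51/4.980 = 5.926 years.
Total: 46.15 + 10.61 + 5.926 years.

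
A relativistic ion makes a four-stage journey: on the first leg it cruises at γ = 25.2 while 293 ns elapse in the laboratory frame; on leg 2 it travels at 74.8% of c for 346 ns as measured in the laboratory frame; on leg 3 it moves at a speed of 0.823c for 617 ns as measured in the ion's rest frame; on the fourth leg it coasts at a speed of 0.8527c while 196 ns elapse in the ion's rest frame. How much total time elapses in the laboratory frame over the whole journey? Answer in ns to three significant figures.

Leg 1: 293 ns is already measured in the laboratory frame.
Leg 2: 346 ns is already measured in the laboratory frame.
Leg 3: γ = 1/√(1 − 0.823²) = 1/√0.3227 = 1.760; Δt_3 = 1.760 × 617 = 1086 ns.
Leg 4: γ = 1/√(1 − 0.8527²) = 1/√0.2729 = 1.914; Δt_4 = 1.914 × 196 = 375.2 ns.
Total: 293.0 + 346.0 + 1086 + 375.2 ns.

Δt = 2100 ns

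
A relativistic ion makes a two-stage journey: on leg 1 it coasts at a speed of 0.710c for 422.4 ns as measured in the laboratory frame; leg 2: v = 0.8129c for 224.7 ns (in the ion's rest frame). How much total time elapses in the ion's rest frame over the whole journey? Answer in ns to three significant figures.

Leg 1: γ = 1/√(1 − 0.710²) = 1/√0.4959 = 1.420; τ_1 = 422.4/1.420 = 297.5 ns.
Leg 2: 224.7 ns is already measured in the ion's rest frame.
Total: 297.5 + 224.7 ns.

τ = 522 ns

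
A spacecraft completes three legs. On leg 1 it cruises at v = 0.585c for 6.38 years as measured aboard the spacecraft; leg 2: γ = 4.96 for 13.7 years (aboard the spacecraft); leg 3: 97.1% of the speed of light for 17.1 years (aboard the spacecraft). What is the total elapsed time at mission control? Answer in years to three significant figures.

Δt = 147 years

Leg 1: γ = 1/√(1 − 0.585²) = 1/√0.6578 = 1.233; Δt_1 = 1.233 × 6.38 = 7.867 years.
Leg 2: γ = 4.96; Δt_2 = 4.960 × 13.7 = 67.95 years.
Leg 3: β = 0.971; γ = 1/√(1 − 0.971²) = 1/√0.05716 = 4.183; Δt_3 = 4.183 × 17.1 = 71.52 years.
Total: 7.867 + 67.95 + 71.52 years.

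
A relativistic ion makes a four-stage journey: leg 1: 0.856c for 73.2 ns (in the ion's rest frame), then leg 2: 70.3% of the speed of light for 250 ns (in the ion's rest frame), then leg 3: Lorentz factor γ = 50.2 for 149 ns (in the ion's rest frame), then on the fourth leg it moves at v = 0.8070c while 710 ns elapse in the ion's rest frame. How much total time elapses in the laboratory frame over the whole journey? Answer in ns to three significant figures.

Leg 1: γ = 1/√(1 − 0.856²) = 1/√0.2673 = 1.934; Δt_1 = 1.934 × 73.2 = 141.6 ns.
Leg 2: β = 0.703; γ = 1/√(1 − 0.703²) = 1/√0.5058 = 1.406; Δt_2 = 1.406 × 250 = 351.5 ns.
Leg 3: γ = 50.2; Δt_3 = 50.20 × 149 = 7480 ns.
Leg 4: γ = 1/√(1 − 0.8070²) = 1/√0.3488 = 1.693; Δt_4 = 1.693 × 710 = 1202 ns.
Total: 141.6 + 351.5 + 7480 + 1202 ns.

Δt = 9180 ns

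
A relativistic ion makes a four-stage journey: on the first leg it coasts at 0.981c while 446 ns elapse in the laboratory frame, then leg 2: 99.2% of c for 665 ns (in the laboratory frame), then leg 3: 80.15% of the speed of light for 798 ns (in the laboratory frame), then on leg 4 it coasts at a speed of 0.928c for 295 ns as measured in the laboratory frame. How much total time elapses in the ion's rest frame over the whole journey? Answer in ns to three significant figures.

τ = 758 ns

Leg 1: γ = 1/√(1 − 0.981²) = 1/√0.03764 = 5.154; τ_1 = 446/5.154 = 86.53 ns.
Leg 2: β = 0.992; γ = 1/√(1 − 0.992²) = 1/√0.01594 = 7.922; τ_2 = 665/7.922 = 83.95 ns.
Leg 3: β = 0.8015; γ = 1/√(1 − 0.8015²) = 1/√0.3576 = 1.672; τ_3 = 798/1.672 = 477.2 ns.
Leg 4: γ = 1/√(1 − 0.928²) = 1/√0.1388 = 2.684; τ_4 = 295/2.684 = 109.9 ns.
Total: 86.53 + 83.95 + 477.2 + 109.9 ns.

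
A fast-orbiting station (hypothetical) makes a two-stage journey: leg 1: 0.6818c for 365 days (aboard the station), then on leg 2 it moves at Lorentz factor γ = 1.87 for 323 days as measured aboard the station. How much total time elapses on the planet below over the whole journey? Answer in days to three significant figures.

Δt = 1100 days

Leg 1: γ = 1/√(1 − 0.6818²) = 1/√0.5351 = 1.367; Δt_1 = 1.367 × 365 = 498.9 days.
Leg 2: γ = 1.87; Δt_2 = 1.870 × 323 = 604.0 days.
Total: 498.9 + 604.0 days.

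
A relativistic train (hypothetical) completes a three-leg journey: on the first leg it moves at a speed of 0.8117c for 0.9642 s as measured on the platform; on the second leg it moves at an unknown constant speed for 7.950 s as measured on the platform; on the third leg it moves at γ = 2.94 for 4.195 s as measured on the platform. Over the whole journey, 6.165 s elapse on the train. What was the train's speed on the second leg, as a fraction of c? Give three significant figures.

Leg 1: γ = 1/√(1 − 0.8117²) = 1/√0.3411 = 1.712; τ_1 = 0.9642/1.712 = 0.5632 s.
Leg 2: speed unknown; τ_2 = 7.950/γ_2.
Leg 3: γ = 2.94; τ_3 = 4.195/2.940 = 1.427 s.
Total proper time: 0.5632 + τ_2 + 1.427 = 6.165, so τ_2 = 6.165 − 1.990 = 4.175 s.
γ_2 = 7.950/4.175 = 1.904; β = √(1 − 1/γ²) = √0.7242.

β = 0.851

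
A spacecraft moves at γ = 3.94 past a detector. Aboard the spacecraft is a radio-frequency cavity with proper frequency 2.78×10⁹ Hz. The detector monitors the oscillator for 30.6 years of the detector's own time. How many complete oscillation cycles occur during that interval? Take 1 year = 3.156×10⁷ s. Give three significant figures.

γ = 3.94
During 30.6 years of lab time, the oscillator's proper time advances by τ = Δt/γ = 30.6/3.940 = 7.766 years = 2.451×10⁸ s.
N = f × τ = 2.78×10⁹ × 2.451×10⁸ = 6.814×10¹⁷.

N = 6.81×10¹⁷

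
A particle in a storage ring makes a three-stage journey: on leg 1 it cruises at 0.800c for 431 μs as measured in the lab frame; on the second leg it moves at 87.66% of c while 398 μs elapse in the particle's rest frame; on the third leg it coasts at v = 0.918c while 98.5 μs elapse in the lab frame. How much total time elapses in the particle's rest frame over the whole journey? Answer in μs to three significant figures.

Leg 1: γ = 1/√(1 − 0.800²) = 5/3 ≈ 1.667; τ_1 = 431/1.667 = 258.6 μs.
Leg 2: 398 μs is already measured in the particle's rest frame.
Leg 3: γ = 1/√(1 − 0.918²) = 1/√0.1573 = 2.522; τ_3 = 98.5/2.522 = 39.06 μs.
Total: 258.6 + 398.0 + 39.06 μs.

τ = 696 μs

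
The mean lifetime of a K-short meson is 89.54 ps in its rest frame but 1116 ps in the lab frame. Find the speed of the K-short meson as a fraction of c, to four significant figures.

v = 0.9968c

γ = Δt/τ₀ = 1116/89.54 = 12.46
β = √(1 − 1/γ²) = √(1 − 0.006437) = √0.9936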